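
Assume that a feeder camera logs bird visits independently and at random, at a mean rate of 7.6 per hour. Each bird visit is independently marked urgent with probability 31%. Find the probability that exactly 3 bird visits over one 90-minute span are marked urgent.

0.2147

Thinning: the bird visits that are marked urgent themselves form a Poisson process with rate 0.31 × 7.6 = 2.356 per hour.
Over the interval, μ = 2.356 × 1.5 = 3.534 (a 90-minute span = 1.5 hours).
P(N = 3) = e^(−3.534) · 3.534^3/3! ≈ 0.2147.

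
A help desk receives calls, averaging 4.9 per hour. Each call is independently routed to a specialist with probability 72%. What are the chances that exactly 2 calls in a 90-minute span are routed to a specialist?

0.0705

Thinning: the calls that are routed to a specialist themselves form a Poisson process with rate 0.72 × 4.9 = 3.528 per hour.
Over the interval, μ = 3.528 × 1.5 = 5.292 (a 90-minute span = 1.5 hours).
P(N = 2) = e^(−5.292) · 5.292^2/2! ≈ 0.0705.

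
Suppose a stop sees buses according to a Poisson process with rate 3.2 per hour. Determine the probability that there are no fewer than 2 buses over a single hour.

With mean μ = 3.2 per hour,
P(N ≥ 2) = 1 − P(N ≤ 1) = 1 − Σ_{j=0}^{1} e^(−μ) μ^j/j! ≈ 0.8288.

0.8288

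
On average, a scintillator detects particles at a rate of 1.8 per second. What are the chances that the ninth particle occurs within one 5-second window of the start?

Over the interval, μ = 1.8 × 5 = 9 (a 5-second window = 5 seconds).
The ninth arrival falls in the interval iff at least 9 events occur there: P(S_9 ≤ t) = P(N ≥ 9) = 1 − P(N ≤ 8) ≈ 0.5443.

0.5443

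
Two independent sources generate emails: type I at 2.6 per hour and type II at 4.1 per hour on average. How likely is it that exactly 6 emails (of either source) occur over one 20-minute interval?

0.0185

Independent Poisson processes superpose: combined rate λ = 2.6 + 4.1 = 6.7 per hour.
Over the interval, μ = 6.7 × 1/3 ≈ 2.23333 (a 20-minute interval = 1/3 hours).
P(N = 6) = e^(−2.23333) · 2.23333^6/6! ≈ 0.0185.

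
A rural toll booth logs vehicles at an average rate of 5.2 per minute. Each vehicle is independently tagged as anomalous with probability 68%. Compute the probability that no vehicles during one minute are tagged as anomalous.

Thinning: the vehicles that are tagged as anomalous themselves form a Poisson process with rate 0.68 × 5.2 = 3.536 per minute.
So μ = 3.536.
P(N = 0) = e^(−3.536) · 3.536^0/0! ≈ 0.0291.

0.0291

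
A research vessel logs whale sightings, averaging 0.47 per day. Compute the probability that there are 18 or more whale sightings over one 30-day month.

Over the interval, μ = 0.47 × 30 = 14.1 (a 30-day month = 30 days).
P(N ≥ 18) = 1 − P(N ≤ 17) = 1 − Σ_{j=0}^{17} e^(−μ) μ^j/j! ≈ 0.1800.

0.1800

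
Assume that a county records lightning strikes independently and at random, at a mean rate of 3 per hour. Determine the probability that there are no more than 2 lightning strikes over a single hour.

0.4232

With mean μ = 3 per hour,
P(N ≤ 2) = Σ_{j=0}^{2} e^(−μ) μ^j/j! ≈ 0.4232.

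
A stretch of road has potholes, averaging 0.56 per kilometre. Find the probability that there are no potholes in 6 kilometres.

Over the interval, μ = 0.56 × 6 = 3.36 (6 kilometres).
P(N = 0) = e^(−μ) μ^0/0! = e^(−3.36) · 3.36^0/1 ≈ 0.0347.

0.0347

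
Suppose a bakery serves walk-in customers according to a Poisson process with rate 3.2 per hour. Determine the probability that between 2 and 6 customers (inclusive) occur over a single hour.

With mean μ = 3.2 per hour,
P(2 ≤ N ≤ 6) = Σ_{j=2}^{6} e^(−3.2) · 3.2^j/j! ≈ 0.7842.

0.7842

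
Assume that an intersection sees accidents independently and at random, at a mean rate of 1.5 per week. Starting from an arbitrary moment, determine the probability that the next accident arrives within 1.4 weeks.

Inter-arrival times are exponential with rate λ = 1.5 per week.
P(T ≤ 1.4) = 1 − e^(−λt) = 1 − e^(−1.5 × 1.4) = 1 − e^(−2.1) ≈ 0.8775.

0.8775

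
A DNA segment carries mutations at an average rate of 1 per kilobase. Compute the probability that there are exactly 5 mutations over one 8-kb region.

0.0916

Over the interval, μ = 1 × 8 = 8 (an 8-kb region = 8 kilobases).
P(N = 5) = e^(−μ) μ^5/5! = e^(−8) · 8^5/120 ≈ 0.0916.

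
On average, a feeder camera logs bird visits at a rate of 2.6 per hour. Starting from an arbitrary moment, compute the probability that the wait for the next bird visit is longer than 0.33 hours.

The wait for the next event is exponential with rate λ = 2.6 per hour.
P(T > 0.33) = e^(−λt) = e^(−2.6 × 0.33) = e^(−0.858) ≈ 0.4240.

0.4240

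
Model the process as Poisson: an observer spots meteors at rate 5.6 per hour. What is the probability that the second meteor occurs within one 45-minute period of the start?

0.9220

Over the interval, μ = 5.6 × 0.75 = 4.2 (a 45-minute period = 0.75 hours).
The second arrival falls in the interval iff at least 2 events occur there: P(S_2 ≤ t) = P(N ≥ 2) = 1 − P(N ≤ 1) ≈ 0.9220.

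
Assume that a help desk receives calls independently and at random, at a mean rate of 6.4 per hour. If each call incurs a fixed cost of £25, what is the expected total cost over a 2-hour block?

£320

E[N] = 6.4 × 2 = 12.8 (a 2-hour block = 2 hours); E[cost] = 12.8 × £25 = £320.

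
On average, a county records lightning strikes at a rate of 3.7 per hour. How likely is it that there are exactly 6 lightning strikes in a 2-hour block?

0.1394

Over the interval, μ = 3.7 × 2 = 7.4 (a 2-hour block = 2 hours).
P(N = 6) = e^(−μ) μ^6/6! = e^(−7.4) · 7.4^6/720 ≈ 0.1394.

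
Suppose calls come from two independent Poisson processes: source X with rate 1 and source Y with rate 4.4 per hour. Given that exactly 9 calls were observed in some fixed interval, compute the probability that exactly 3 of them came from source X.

0.1561

Given the total, each event is independently from source X with probability p = λ_X/(λ_X+λ_Y) = 1/5.4 ≈ 0.1852.
So K ~ Binomial(9, 1/5.4): P(K = 3) = C(9,3) · (1/5.4)^3 · (4.4/5.4)^6 ≈ 0.1561.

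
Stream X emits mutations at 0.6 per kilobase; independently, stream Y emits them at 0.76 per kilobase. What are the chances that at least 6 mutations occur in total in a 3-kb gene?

0.2275

Independent Poisson processes superpose: combined rate λ = 0.6 + 0.76 = 1.36 per kilobase.
Over the interval, μ = 1.36 × 3 = 4.08 (a 3-kb gene = 3 kilobases).
P(N ≥ 6) = 1 − P(N ≤ 5) ≈ 0.2275.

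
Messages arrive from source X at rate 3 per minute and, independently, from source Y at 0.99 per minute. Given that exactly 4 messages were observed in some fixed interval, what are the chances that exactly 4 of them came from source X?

Given the total, each event is independently from source X with probability p = λ_X/(λ_X+λ_Y) = 3/3.99 ≈ 0.7519.
So K ~ Binomial(4, 3/3.99): P(K = 4) = C(4,4) · (3/3.99)^4 · (0.99/3.99)^0 ≈ 0.3196.

0.3196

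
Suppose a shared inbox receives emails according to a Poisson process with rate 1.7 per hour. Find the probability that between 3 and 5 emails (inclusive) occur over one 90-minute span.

0.4235

Over the interval, μ = 1.7 × 1.5 = 2.55 (a 90-minute span = 1.5 hours).
P(3 ≤ N ≤ 5) = Σ_{j=3}^{5} e^(−2.55) · 2.55^j/j! ≈ 0.4235.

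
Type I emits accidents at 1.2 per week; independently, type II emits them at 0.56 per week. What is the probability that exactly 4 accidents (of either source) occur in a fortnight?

Independent Poisson processes superpose: combined rate λ = 1.2 + 0.56 = 1.76 per week.
Over the interval, μ = 1.76 × 2 = 3.52 (a fortnight = 2 weeks).
P(N = 4) = e^(−3.52) · 3.52^4/4! ≈ 0.1893.

0.1893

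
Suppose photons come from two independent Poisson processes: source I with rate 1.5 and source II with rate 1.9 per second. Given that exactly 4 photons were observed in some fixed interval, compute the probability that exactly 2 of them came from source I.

Given the total, each event is independently from source I with probability p = λ_I/(λ_I+λ_II) = 1.5/3.4 ≈ 0.4412.
So K ~ Binomial(4, 1.5/3.4): P(K = 2) = C(4,2) · (1.5/3.4)^2 · (1.9/3.4)^2 ≈ 0.3647.

0.3647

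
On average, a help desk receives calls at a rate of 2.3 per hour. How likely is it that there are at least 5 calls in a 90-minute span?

0.2651

Over the interval, μ = 2.3 × 1.5 = 3.45 (a 90-minute span = 1.5 hours).
P(N ≥ 5) = 1 − P(N ≤ 4) = 1 − Σ_{j=0}^{4} e^(−μ) μ^j/j! ≈ 0.2651.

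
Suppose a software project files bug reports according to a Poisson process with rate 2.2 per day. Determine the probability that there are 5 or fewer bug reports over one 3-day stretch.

Over the interval, μ = 2.2 × 3 = 6.6 (a 3-day stretch = 3 days).
P(N ≤ 5) = Σ_{j=0}^{5} e^(−μ) μ^j/j! ≈ 0.3547.

0.3547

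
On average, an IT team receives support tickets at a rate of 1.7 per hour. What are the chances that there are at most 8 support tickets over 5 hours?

Over the interval, μ = 1.7 × 5 = 8.5 (5 hours).
P(N ≤ 8) = Σ_{j=0}^{8} e^(−μ) μ^j/j! ≈ 0.5231.

0.5231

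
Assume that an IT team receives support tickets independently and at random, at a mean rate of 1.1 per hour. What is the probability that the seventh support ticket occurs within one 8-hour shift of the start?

Over the interval, μ = 1.1 × 8 = 8.8 (an 8-hour shift = 8 hours).
The seventh arrival falls in the interval iff at least 7 events occur there: P(S_7 ≤ t) = P(N ≥ 7) = 1 − P(N ≤ 6) ≈ 0.7744.

0.7744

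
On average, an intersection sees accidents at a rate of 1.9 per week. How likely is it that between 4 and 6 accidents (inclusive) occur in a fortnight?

Over the interval, μ = 1.9 × 2 = 3.8 (a fortnight = 2 weeks).
P(4 ≤ N ≤ 6) = Σ_{j=4}^{6} e^(−3.8) · 3.8^j/j! ≈ 0.4356.

0.4356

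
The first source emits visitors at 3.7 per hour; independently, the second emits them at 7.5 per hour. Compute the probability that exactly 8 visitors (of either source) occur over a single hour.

Independent Poisson processes superpose: combined rate λ = 3.7 + 7.5 = 11.2 per hour.
So μ = 11.2.
P(N = 8) = e^(−11.2) · 11.2^8/8! ≈ 0.0840.

0.0840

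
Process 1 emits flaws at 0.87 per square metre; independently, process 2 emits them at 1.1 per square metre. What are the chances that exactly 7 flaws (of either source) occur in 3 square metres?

0.1355

Independent Poisson processes superpose: combined rate λ = 0.87 + 1.1 = 1.97 per square metre.
Over the interval, μ = 1.97 × 3 = 5.91 (3 square metres).
P(N = 7) = e^(−5.91) · 5.91^7/7! ≈ 0.1355.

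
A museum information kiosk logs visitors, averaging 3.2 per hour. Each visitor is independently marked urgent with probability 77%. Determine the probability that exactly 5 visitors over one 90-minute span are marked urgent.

Thinning: the visitors that are marked urgent themselves form a Poisson process with rate 0.77 × 3.2 = 2.464 per hour.
Over the interval, μ = 2.464 × 1.5 = 3.696 (a 90-minute span = 1.5 hours).
P(N = 5) = e^(−3.696) · 3.696^5/5! ≈ 0.1427.

0.1427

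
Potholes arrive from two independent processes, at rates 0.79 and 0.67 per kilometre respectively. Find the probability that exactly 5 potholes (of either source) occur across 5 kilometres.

0.1167

Independent Poisson processes superpose: combined rate λ = 0.79 + 0.67 = 1.46 per kilometre.
Over the interval, μ = 1.46 × 5 = 7.3 (5 kilometres).
P(N = 5) = e^(−7.3) · 7.3^5/5! ≈ 0.1167.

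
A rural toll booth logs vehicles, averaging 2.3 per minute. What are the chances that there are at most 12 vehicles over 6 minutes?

0.3784

Over the interval, μ = 2.3 × 6 = 13.8 (6 minutes).
P(N ≤ 12) = Σ_{j=0}^{12} e^(−μ) μ^j/j! ≈ 0.3784.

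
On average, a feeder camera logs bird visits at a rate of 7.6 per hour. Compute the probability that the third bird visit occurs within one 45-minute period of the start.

0.9232

Over the interval, μ = 7.6 × 0.75 = 5.7 (a 45-minute period = 0.75 hours).
The third arrival falls in the interval iff at least 3 events occur there: P(S_3 ≤ t) = P(N ≥ 3) = 1 − P(N ≤ 2) ≈ 0.9232.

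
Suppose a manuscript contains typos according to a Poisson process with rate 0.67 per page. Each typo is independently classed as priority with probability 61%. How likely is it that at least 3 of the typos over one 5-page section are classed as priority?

Thinning: the typos that are classed as priority themselves form a Poisson process with rate 0.61 × 0.67 = 0.4087 per page.
Over the interval, μ = 0.4087 × 5 = 2.0435 (a 5-page section = 5 pages).
P(N ≥ 3) = 1 − P(N ≤ 2) ≈ 0.3351.

0.3351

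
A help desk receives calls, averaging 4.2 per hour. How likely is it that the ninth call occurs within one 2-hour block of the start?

0.4631

Over the interval, μ = 4.2 × 2 = 8.4 (a 2-hour block = 2 hours).
The ninth arrival falls in the interval iff at least 9 events occur there: P(S_9 ≤ t) = P(N ≥ 9) = 1 − P(N ≤ 8) ≈ 0.4631.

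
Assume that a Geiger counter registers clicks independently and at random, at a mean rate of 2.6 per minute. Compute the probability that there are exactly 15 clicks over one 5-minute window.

Over the interval, μ = 2.6 × 5 = 13 (a 5-minute window = 5 minutes).
P(N = 15) = e^(−μ) μ^15/15! = e^(−13) · 13^15/1307674368000 ≈ 0.0885.

0.0885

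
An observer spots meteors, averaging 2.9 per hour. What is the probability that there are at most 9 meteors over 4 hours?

0.2791

Over the interval, μ = 2.9 × 4 = 11.6 (4 hours).
P(N ≤ 9) = Σ_{j=0}^{9} e^(−μ) μ^j/j! ≈ 0.2791.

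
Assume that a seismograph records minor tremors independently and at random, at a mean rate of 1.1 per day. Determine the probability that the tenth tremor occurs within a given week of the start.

0.2469

Over the interval, μ = 1.1 × 7 = 7.7 (a week = 7 days).
The tenth arrival falls in the interval iff at least 10 events occur there: P(S_10 ≤ t) = P(N ≥ 10) = 1 − P(N ≤ 9) ≈ 0.2469.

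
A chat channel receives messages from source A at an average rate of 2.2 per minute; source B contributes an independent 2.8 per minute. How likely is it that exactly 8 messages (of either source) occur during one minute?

0.0653

Independent Poisson processes superpose: combined rate λ = 2.2 + 2.8 = 5 per minute.
So μ = 5.
P(N = 8) = e^(−5) · 5^8/8! ≈ 0.0653.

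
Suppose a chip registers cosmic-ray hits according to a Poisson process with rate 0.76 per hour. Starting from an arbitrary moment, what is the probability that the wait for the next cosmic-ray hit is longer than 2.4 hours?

0.1614

The wait for the next event is exponential with rate λ = 0.76 per hour.
P(T > 2.4) = e^(−λt) = e^(−0.76 × 2.4) = e^(−1.824) ≈ 0.1614.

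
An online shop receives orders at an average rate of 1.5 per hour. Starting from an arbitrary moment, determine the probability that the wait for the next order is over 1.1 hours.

0.1920

The wait for the next event is exponential with rate λ = 1.5 per hour.
P(T > 1.1) = e^(−λt) = e^(−1.5 × 1.1) = e^(−1.65) ≈ 0.1920.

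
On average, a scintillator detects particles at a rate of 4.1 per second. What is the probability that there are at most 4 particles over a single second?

With mean μ = 4.1 per second,
P(N ≤ 4) = Σ_{j=0}^{4} e^(−μ) μ^j/j! ≈ 0.6093.

0.6093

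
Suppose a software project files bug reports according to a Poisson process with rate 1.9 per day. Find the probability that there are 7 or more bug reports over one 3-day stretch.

0.3456

Over the interval, μ = 1.9 × 3 = 5.7 (a 3-day stretch = 3 days).
P(N ≥ 7) = 1 − P(N ≤ 6) = 1 − Σ_{j=0}^{6} e^(−μ) μ^j/j! ≈ 0.3456.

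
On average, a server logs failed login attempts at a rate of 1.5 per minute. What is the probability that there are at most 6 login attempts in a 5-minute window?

Over the interval, μ = 1.5 × 5 = 7.5 (a 5-minute window = 5 minutes).
P(N ≤ 6) = Σ_{j=0}^{6} e^(−μ) μ^j/j! ≈ 0.3782.

0.3782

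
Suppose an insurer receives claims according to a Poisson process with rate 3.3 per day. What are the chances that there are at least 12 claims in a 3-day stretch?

0.2919

Over the interval, μ = 3.3 × 3 = 9.9 (a 3-day stretch = 3 days).
P(N ≥ 12) = 1 − P(N ≤ 11) = 1 − Σ_{j=0}^{11} e^(−μ) μ^j/j! ≈ 0.2919.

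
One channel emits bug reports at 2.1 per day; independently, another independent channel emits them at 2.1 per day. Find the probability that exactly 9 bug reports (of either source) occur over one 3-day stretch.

Independent Poisson processes superpose: combined rate λ = 2.1 + 2.1 = 4.2 per day.
Over the interval, μ = 4.2 × 3 = 12.6 (a 3-day stretch = 3 days).
P(N = 9) = e^(−12.6) · 12.6^9/9! ≈ 0.0744.

0.0744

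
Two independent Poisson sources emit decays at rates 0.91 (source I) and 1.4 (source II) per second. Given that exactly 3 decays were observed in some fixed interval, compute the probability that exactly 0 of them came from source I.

0.2226

Given the total, each event is independently from source I with probability p = λ_I/(λ_I+λ_II) = 0.91/2.31 ≈ 0.3939.
So K ~ Binomial(3, 0.91/2.31): P(K = 0) = C(3,0) · (0.91/2.31)^0 · (1.4/2.31)^3 ≈ 0.2226.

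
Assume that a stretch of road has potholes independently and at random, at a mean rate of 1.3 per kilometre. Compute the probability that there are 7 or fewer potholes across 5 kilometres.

0.6728

Over the interval, μ = 1.3 × 5 = 6.5 (5 kilometres).
P(N ≤ 7) = Σ_{j=0}^{7} e^(−μ) μ^j/j! ≈ 0.6728.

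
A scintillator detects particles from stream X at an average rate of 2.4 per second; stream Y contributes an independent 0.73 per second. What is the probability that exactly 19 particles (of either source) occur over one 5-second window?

0.0652

Independent Poisson processes superpose: combined rate λ = 2.4 + 0.73 = 3.13 per second.
Over the interval, μ = 3.13 × 5 = 15.65 (a 5-second window = 5 seconds).
P(N = 19) = e^(−15.65) · 15.65^19/19! ≈ 0.0652.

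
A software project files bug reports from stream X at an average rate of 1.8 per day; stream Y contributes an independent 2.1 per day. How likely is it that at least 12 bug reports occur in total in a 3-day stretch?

Independent Poisson processes superpose: combined rate λ = 1.8 + 2.1 = 3.9 per day.
Over the interval, μ = 3.9 × 3 = 11.7 (a 3-day stretch = 3 days).
P(N ≥ 12) = 1 − P(N ≤ 11) ≈ 0.5037.

0.5037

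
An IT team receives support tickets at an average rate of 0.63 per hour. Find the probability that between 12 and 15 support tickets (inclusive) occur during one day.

Over the interval, μ = 0.63 × 24 = 15.12 (a day = 24 hours).
P(12 ≤ N ≤ 15) = Σ_{j=12}^{15} e^(−15.12) · 15.12^j/j! ≈ 0.3789.

0.3789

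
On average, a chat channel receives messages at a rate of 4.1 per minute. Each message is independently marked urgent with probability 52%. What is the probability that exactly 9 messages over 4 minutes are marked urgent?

0.1301

Thinning: the messages that are marked urgent themselves form a Poisson process with rate 0.52 × 4.1 = 2.132 per minute.
Over the interval, μ = 2.132 × 4 = 8.528 (4 minutes).
P(N = 9) = e^(−8.528) · 8.528^9/9! ≈ 0.1301.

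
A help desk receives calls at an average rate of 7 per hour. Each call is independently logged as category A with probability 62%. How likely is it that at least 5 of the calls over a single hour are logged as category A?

Thinning: the calls that are logged as category A themselves form a Poisson process with rate 0.62 × 7 = 4.34 per hour.
So μ = 4.34.
P(N ≥ 5) = 1 − P(N ≤ 4) ≈ 0.4373.

0.4373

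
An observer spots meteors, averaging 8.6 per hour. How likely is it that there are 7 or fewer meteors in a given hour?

0.3728

With mean μ = 8.6 per hour,
P(N ≤ 7) = Σ_{j=0}^{7} e^(−μ) μ^j/j! ≈ 0.3728.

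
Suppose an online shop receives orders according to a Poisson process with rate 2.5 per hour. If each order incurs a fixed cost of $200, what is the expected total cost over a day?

E[N] = 2.5 × 24 = 60 (a day = 24 hours); E[cost] = 60 × $200 = $12000.

$12000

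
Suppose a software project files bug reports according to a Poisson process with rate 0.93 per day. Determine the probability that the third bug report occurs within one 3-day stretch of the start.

0.5282

Over the interval, μ = 0.93 × 3 = 2.79 (a 3-day stretch = 3 days).
The third arrival falls in the interval iff at least 3 events occur there: P(S_3 ≤ t) = P(N ≥ 3) = 1 − P(N ≤ 2) ≈ 0.5282.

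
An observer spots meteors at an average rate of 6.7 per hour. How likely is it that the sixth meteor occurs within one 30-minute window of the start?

0.1232

Over the interval, μ = 6.7 × 0.5 = 3.35 (a 30-minute window = 0.5 hours).
The sixth arrival falls in the interval iff at least 6 events occur there: P(S_6 ≤ t) = P(N ≥ 6) = 1 − P(N ≤ 5) ≈ 0.1232.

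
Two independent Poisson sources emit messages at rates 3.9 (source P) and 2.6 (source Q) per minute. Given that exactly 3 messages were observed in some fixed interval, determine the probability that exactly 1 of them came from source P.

Given the total, each event is independently from source P with probability p = λ_P/(λ_P+λ_Q) = 3.9/6.5 = 0.6000.
So K ~ Binomial(3, 3.9/6.5): P(K = 1) = C(3,1) · (3.9/6.5)^1 · (2.6/6.5)^2 ≈ 0.2880.

0.2880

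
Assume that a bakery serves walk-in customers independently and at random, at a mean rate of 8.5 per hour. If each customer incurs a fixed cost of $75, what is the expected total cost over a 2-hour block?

$1275

E[N] = 8.5 × 2 = 17 (a 2-hour block = 2 hours); E[cost] = 17 × $75 = $1275.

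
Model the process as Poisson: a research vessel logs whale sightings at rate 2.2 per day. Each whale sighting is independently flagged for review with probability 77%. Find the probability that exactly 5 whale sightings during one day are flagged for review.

0.0214

Thinning: the whale sightings that are flagged for review themselves form a Poisson process with rate 0.77 × 2.2 = 1.694 per day.
So μ = 1.694.
P(N = 5) = e^(−1.694) · 1.694^5/5! ≈ 0.0214.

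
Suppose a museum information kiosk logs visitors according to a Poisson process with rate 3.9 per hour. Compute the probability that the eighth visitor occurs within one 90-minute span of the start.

0.2356

Over the interval, μ = 3.9 × 1.5 = 5.85 (a 90-minute span = 1.5 hours).
The eighth arrival falls in the interval iff at least 8 events occur there: P(S_8 ≤ t) = P(N ≥ 8) = 1 − P(N ≤ 7) ≈ 0.2356.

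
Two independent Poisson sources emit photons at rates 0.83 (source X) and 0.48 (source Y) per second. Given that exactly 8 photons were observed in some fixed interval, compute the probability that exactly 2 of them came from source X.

0.0272

Given the total, each event is independently from source X with probability p = λ_X/(λ_X+λ_Y) = 0.83/1.31 ≈ 0.6336.
So K ~ Binomial(8, 0.83/1.31): P(K = 2) = C(8,2) · (0.83/1.31)^2 · (0.48/1.31)^6 ≈ 0.0272.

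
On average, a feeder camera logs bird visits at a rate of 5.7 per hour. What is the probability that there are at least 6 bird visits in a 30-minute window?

0.0696

Over the interval, μ = 5.7 × 0.5 = 2.85 (a 30-minute window = 0.5 hours).
P(N ≥ 6) = 1 − P(N ≤ 5) = 1 − Σ_{j=0}^{5} e^(−μ) μ^j/j! ≈ 0.0696.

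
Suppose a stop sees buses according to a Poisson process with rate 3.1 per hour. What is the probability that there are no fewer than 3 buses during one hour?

0.5988

With mean μ = 3.1 per hour,
P(N ≥ 3) = 1 − P(N ≤ 2) = 1 − Σ_{j=0}^{2} e^(−μ) μ^j/j! ≈ 0.5988.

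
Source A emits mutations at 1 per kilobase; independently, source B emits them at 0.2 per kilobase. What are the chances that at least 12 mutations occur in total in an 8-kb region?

0.2588

Independent Poisson processes superpose: combined rate λ = 1 + 0.2 = 1.2 per kilobase.
Over the interval, μ = 1.2 × 8 = 9.6 (an 8-kb region = 8 kilobases).
P(N ≥ 12) = 1 − P(N ≤ 11) ≈ 0.2588.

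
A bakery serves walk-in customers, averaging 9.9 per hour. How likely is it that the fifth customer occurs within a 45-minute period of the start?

Over the interval, μ = 9.9 × 0.75 = 7.425 (a 45-minute period = 0.75 hours).
The fifth arrival falls in the interval iff at least 5 events occur there: P(S_5 ≤ t) = P(N ≥ 5) = 1 − P(N ≤ 4) ≈ 0.8624.

0.8624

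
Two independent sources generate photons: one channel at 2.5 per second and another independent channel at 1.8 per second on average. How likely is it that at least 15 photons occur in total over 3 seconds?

Independent Poisson processes superpose: combined rate λ = 2.5 + 1.8 = 4.3 per second.
Over the interval, μ = 4.3 × 3 = 12.9 (3 seconds).
P(N ≥ 15) = 1 − P(N ≤ 14) ≈ 0.3147.

0.3147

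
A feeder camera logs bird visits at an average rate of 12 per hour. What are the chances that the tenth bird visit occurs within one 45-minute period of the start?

0.4126

Over the interval, μ = 12 × 0.75 = 9 (a 45-minute period = 0.75 hours).
The tenth arrival falls in the interval iff at least 10 events occur there: P(S_10 ≤ t) = P(N ≥ 10) = 1 − P(N ≤ 9) ≈ 0.4126.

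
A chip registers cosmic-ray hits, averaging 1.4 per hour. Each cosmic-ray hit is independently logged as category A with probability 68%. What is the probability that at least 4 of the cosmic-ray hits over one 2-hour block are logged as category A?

0.1260

Thinning: the cosmic-ray hits that are logged as category A themselves form a Poisson process with rate 0.68 × 1.4 = 0.952 per hour.
Over the interval, μ = 0.952 × 2 = 1.904 (a 2-hour block = 2 hours).
P(N ≥ 4) = 1 − P(N ≤ 3) ≈ 0.1260.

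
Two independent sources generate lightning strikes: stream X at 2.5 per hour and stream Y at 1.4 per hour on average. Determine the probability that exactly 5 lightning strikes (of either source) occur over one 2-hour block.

Independent Poisson processes superpose: combined rate λ = 2.5 + 1.4 = 3.9 per hour.
Over the interval, μ = 3.9 × 2 = 7.8 (a 2-hour block = 2 hours).
P(N = 5) = e^(−7.8) · 7.8^5/5! ≈ 0.0986.

0.0986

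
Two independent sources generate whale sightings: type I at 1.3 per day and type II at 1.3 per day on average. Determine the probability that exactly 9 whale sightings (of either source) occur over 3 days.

Independent Poisson processes superpose: combined rate λ = 1.3 + 1.3 = 2.6 per day.
Over the interval, μ = 2.6 × 3 = 7.8 (3 days).
P(N = 9) = e^(−7.8) · 7.8^9/9! ≈ 0.1207.

0.1207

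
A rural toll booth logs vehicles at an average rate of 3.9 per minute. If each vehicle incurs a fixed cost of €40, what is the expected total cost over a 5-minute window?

€780

E[N] = 3.9 × 5 = 19.5 (a 5-minute window = 5 minutes); E[cost] = 19.5 × €40 = €780.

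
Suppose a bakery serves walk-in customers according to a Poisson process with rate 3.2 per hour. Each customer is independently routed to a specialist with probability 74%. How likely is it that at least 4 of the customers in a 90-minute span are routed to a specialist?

Thinning: the customers that are routed to a specialist themselves form a Poisson process with rate 0.74 × 3.2 = 2.368 per hour.
Over the interval, μ = 2.368 × 1.5 = 3.552 (a 90-minute span = 1.5 hours).
P(N ≥ 4) = 1 − P(N ≤ 3) ≈ 0.4745.

0.4745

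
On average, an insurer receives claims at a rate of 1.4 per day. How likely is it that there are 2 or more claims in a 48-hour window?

Over the interval, μ = 1.4 × 2 = 2.8 (a 48-hour window = 2 days).
P(N ≥ 2) = 1 − P(N ≤ 1) = 1 − Σ_{j=0}^{1} e^(−μ) μ^j/j! ≈ 0.7689.

0.7689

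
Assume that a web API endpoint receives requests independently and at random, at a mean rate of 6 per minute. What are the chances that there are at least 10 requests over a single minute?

0.0839

With mean μ = 6 per minute,
P(N ≥ 10) = 1 − P(N ≤ 9) = 1 − Σ_{j=0}^{9} e^(−μ) μ^j/j! ≈ 0.0839.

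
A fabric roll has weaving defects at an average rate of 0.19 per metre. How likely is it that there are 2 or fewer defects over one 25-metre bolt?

0.1473

Over the interval, μ = 0.19 × 25 = 4.75 (a 25-metre bolt = 25 metres).
P(N ≤ 2) = Σ_{j=0}^{2} e^(−μ) μ^j/j! ≈ 0.1473.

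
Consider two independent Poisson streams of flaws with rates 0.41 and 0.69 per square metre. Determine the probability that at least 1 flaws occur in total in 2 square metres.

0.8892

Independent Poisson processes superpose: combined rate λ = 0.41 + 0.69 = 1.1 per square metre.
Over the interval, μ = 1.1 × 2 = 2.2 (2 square metres).
P(N ≥ 1) = 1 − P(N ≤ 0) ≈ 0.8892.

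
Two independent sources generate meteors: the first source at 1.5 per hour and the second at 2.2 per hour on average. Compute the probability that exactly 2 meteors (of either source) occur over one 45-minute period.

0.2401

Independent Poisson processes superpose: combined rate λ = 1.5 + 2.2 = 3.7 per hour.
Over the interval, μ = 3.7 × 0.75 = 2.775 (a 45-minute period = 0.75 hours).
P(N = 2) = e^(−2.775) · 2.775^2/2! ≈ 0.2401.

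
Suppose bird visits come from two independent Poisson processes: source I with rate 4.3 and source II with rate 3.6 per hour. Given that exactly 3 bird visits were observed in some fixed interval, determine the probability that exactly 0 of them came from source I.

Given the total, each event is independently from source I with probability p = λ_I/(λ_I+λ_II) = 4.3/7.9 ≈ 0.5443.
So K ~ Binomial(3, 4.3/7.9): P(K = 0) = C(3,0) · (4.3/7.9)^0 · (3.6/7.9)^3 ≈ 0.0946.

0.0946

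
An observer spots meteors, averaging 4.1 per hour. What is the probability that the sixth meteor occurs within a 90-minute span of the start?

Over the interval, μ = 4.1 × 1.5 = 6.15 (a 90-minute span = 1.5 hours).
The sixth arrival falls in the interval iff at least 6 events occur there: P(S_6 ≤ t) = P(N ≥ 6) = 1 − P(N ≤ 5) ≈ 0.5781.

0.5781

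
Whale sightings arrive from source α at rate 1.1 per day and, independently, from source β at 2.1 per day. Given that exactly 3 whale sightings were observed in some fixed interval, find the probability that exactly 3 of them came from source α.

Given the total, each event is independently from source α with probability p = λ_α/(λ_α+λ_β) = 1.1/3.2 ≈ 0.3438.
So K ~ Binomial(3, 1.1/3.2): P(K = 3) = C(3,3) · (1.1/3.2)^3 · (2.1/3.2)^0 ≈ 0.0406.

0.0406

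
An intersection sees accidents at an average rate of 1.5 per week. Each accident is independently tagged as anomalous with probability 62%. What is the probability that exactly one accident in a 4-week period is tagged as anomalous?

Thinning: the accidents that are tagged as anomalous themselves form a Poisson process with rate 0.62 × 1.5 = 0.93 per week.
Over the interval, μ = 0.93 × 4 = 3.72 (a 4-week period = 4 weeks).
P(N = 1) = e^(−3.72) · 3.72^1/1! ≈ 0.0902.

0.0902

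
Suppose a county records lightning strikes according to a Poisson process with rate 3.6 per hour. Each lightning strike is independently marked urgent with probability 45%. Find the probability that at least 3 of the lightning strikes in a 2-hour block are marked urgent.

0.6284

Thinning: the lightning strikes that are marked urgent themselves form a Poisson process with rate 0.45 × 3.6 = 1.62 per hour.
Over the interval, μ = 1.62 × 2 = 3.24 (a 2-hour block = 2 hours).
P(N ≥ 3) = 1 − P(N ≤ 2) ≈ 0.6284.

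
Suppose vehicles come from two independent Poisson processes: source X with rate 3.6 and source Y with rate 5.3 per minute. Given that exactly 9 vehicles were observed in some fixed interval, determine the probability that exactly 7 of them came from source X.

0.0226

Given the total, each event is independently from source X with probability p = λ_X/(λ_X+λ_Y) = 3.6/8.9 ≈ 0.4045.
So K ~ Binomial(9, 3.6/8.9): P(K = 7) = C(9,7) · (3.6/8.9)^7 · (5.3/8.9)^2 ≈ 0.0226.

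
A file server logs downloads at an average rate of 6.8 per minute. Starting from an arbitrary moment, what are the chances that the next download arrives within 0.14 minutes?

0.6140

Inter-arrival times are exponential with rate λ = 6.8 per minute.
P(T ≤ 0.14) = 1 − e^(−λt) = 1 − e^(−6.8 × 0.14) = 1 − e^(−0.952) ≈ 0.6140.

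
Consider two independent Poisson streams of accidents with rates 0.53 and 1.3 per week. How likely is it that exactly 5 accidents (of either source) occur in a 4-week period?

Independent Poisson processes superpose: combined rate λ = 0.53 + 1.3 = 1.83 per week.
Over the interval, μ = 1.83 × 4 = 7.32 (a 4-week period = 4 weeks).
P(N = 5) = e^(−7.32) · 7.32^5/5! ≈ 0.1160.

0.1160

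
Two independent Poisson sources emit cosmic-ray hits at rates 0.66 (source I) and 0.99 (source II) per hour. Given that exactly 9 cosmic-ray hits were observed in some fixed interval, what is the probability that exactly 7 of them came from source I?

0.0212

Given the total, each event is independently from source I with probability p = λ_I/(λ_I+λ_II) = 0.66/1.65 = 0.4000.
So K ~ Binomial(9, 0.66/1.65): P(K = 7) = C(9,7) · (0.66/1.65)^7 · (0.99/1.65)^2 ≈ 0.0212.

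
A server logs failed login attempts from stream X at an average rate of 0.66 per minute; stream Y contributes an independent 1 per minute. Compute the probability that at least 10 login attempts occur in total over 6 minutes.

0.5371

Independent Poisson processes superpose: combined rate λ = 0.66 + 1 = 1.66 per minute.
Over the interval, μ = 1.66 × 6 = 9.96 (6 minutes).
P(N ≥ 10) = 1 − P(N ≤ 9) ≈ 0.5371.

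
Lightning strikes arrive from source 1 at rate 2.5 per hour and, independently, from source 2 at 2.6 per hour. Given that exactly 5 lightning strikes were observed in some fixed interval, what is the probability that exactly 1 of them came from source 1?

0.1656

Given the total, each event is independently from source 1 with probability p = λ_1/(λ_1+λ_2) = 2.5/5.1 ≈ 0.4902.
So K ~ Binomial(5, 2.5/5.1): P(K = 1) = C(5,1) · (2.5/5.1)^1 · (2.6/5.1)^4 ≈ 0.1656.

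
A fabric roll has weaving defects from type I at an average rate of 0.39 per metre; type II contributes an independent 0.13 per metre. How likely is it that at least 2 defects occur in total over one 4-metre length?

Independent Poisson processes superpose: combined rate λ = 0.39 + 0.13 = 0.52 per metre.
Over the interval, μ = 0.52 × 4 = 2.08 (a 4-metre length = 4 metres).
P(N ≥ 2) = 1 − P(N ≤ 1) ≈ 0.6152.

0.6152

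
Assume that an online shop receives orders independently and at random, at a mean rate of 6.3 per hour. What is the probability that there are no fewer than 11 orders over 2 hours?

0.7124

Over the interval, μ = 6.3 × 2 = 12.6 (2 hours).
P(N ≥ 11) = 1 − P(N ≤ 10) = 1 − Σ_{j=0}^{10} e^(−μ) μ^j/j! ≈ 0.7124.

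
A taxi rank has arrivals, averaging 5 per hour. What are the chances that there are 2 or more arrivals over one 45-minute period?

0.8883

Over the interval, μ = 5 × 0.75 = 3.75 (a 45-minute period = 0.75 hours).
P(N ≥ 2) = 1 − P(N ≤ 1) = 1 − Σ_{j=0}^{1} e^(−μ) μ^j/j! ≈ 0.8883.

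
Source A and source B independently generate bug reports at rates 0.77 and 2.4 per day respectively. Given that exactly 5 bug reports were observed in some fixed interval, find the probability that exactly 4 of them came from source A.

0.0132

Given the total, each event is independently from source A with probability p = λ_A/(λ_A+λ_B) = 0.77/3.17 ≈ 0.2429.
So K ~ Binomial(5, 0.77/3.17): P(K = 4) = C(5,4) · (0.77/3.17)^4 · (2.4/3.17)^1 ≈ 0.0132.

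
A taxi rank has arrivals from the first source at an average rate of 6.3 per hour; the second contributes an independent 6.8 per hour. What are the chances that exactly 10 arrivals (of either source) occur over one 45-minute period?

Independent Poisson processes superpose: combined rate λ = 6.3 + 6.8 = 13.1 per hour.
Over the interval, μ = 13.1 × 0.75 = 9.825 (a 45-minute period = 0.75 hours).
P(N = 10) = e^(−9.825) · 9.825^10/10! ≈ 0.1249.

0.1249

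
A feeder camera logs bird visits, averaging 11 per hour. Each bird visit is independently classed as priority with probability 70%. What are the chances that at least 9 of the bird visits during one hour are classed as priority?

Thinning: the bird visits that are classed as priority themselves form a Poisson process with rate 0.7 × 11 = 7.7 per hour.
So μ = 7.7.
P(N ≥ 9) = 1 − P(N ≤ 8) ≈ 0.3657.

0.3657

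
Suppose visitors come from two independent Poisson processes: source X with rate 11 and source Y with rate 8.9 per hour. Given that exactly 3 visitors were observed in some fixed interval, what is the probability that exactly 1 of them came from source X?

0.3317

Given the total, each event is independently from source X with probability p = λ_X/(λ_X+λ_Y) = 11/19.9 ≈ 0.5528.
So K ~ Binomial(3, 11/19.9): P(K = 1) = C(3,1) · (11/19.9)^1 · (8.9/19.9)^2 ≈ 0.3317.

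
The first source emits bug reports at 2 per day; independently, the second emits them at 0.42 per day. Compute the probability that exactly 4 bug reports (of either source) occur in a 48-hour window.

0.1808

Independent Poisson processes superpose: combined rate λ = 2 + 0.42 = 2.42 per day.
Over the interval, μ = 2.42 × 2 = 4.84 (a 48-hour window = 2 days).
P(N = 4) = e^(−4.84) · 4.84^4/4! ≈ 0.1808.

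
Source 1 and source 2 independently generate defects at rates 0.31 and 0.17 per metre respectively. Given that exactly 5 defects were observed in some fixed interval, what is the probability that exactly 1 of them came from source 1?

0.0508

Given the total, each event is independently from source 1 with probability p = λ_1/(λ_1+λ_2) = 0.31/0.48 ≈ 0.6458.
So K ~ Binomial(5, 0.31/0.48): P(K = 1) = C(5,1) · (0.31/0.48)^1 · (0.17/0.48)^4 ≈ 0.0508.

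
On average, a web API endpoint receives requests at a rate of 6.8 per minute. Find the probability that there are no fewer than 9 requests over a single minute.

0.2452

With mean μ = 6.8 per minute,
P(N ≥ 9) = 1 − P(N ≤ 8) = 1 − Σ_{j=0}^{8} e^(−μ) μ^j/j! ≈ 0.2452.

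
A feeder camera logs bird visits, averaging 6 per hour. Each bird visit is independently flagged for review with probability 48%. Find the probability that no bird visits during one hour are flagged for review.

0.0561

Thinning: the bird visits that are flagged for review themselves form a Poisson process with rate 0.48 × 6 = 2.88 per hour.
So μ = 2.88.
P(N = 0) = e^(−2.88) · 2.88^0/0! ≈ 0.0561.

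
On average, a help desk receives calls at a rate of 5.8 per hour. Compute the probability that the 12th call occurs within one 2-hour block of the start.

0.4920

Over the interval, μ = 5.8 × 2 = 11.6 (a 2-hour block = 2 hours).
The 12th arrival falls in the interval iff at least 12 events occur there: P(S_12 ≤ t) = P(N ≥ 12) = 1 − P(N ≤ 11) ≈ 0.4920.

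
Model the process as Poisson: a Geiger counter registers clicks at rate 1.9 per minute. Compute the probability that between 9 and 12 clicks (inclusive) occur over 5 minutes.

0.4446

Over the interval, μ = 1.9 × 5 = 9.5 (5 minutes).
P(9 ≤ N ≤ 12) = Σ_{j=9}^{12} e^(−9.5) · 9.5^j/j! ≈ 0.4446.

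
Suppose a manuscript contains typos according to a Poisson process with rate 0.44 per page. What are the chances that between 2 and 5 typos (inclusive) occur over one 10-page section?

0.6536

Over the interval, μ = 0.44 × 10 = 4.4 (a 10-page section = 10 pages).
P(2 ≤ N ≤ 5) = Σ_{j=2}^{5} e^(−4.4) · 4.4^j/j! ≈ 0.6536.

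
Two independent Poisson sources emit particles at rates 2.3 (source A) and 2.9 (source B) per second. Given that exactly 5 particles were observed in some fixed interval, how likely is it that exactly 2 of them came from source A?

0.3393

Given the total, each event is independently from source A with probability p = λ_A/(λ_A+λ_B) = 2.3/5.2 ≈ 0.4423.
So K ~ Binomial(5, 2.3/5.2): P(K = 2) = C(5,2) · (2.3/5.2)^2 · (2.9/5.2)^3 ≈ 0.3393.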